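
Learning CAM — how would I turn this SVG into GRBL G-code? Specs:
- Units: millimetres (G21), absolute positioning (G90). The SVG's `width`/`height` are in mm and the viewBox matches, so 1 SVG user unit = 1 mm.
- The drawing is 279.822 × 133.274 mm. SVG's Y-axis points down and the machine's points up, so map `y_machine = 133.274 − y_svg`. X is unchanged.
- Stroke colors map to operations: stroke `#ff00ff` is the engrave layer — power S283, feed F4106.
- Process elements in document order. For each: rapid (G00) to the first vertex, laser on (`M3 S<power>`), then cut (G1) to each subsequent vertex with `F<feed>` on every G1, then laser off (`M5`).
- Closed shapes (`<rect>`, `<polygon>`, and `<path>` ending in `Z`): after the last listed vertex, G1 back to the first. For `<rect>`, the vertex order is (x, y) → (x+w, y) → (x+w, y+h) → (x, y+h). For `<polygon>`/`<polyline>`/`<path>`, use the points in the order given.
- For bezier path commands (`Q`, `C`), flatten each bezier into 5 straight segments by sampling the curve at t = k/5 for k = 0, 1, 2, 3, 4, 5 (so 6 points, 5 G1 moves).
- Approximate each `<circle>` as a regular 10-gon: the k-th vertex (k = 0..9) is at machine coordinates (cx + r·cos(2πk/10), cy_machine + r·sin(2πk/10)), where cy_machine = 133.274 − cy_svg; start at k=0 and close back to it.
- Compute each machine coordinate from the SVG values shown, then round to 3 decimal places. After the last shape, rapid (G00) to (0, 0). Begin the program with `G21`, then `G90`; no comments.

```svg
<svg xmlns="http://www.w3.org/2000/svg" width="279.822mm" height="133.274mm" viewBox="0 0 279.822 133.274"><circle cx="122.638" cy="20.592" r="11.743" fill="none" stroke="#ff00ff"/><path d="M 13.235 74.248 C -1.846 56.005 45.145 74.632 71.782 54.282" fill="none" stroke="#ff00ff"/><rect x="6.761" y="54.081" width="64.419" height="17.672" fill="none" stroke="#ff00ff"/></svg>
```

G21
G90
G00 X134.381 Y112.682
M3 S283
G1 X132.138 Y119.584 F4106
G1 X126.267 Y123.850 F4106
G1 X119.009 Y123.850 F4106
G1 X113.138 Y119.584 F4106
G1 X110.895 Y112.682 F4106
G1 X113.138 Y105.780 F4106
G1 X119.009 Y101.514 F4106
G1 X126.267 Y101.514 F4106
G1 X132.138 Y105.780 F4106
G1 X134.381 Y112.682 F4106
M5
G00 X13.235 Y59.026
M3 S283
G1 X10.976 Y66.154 F4106
G1 X19.657 Y68.074 F4106
G1 X35.323 Y68.427 F4106
G1 X54.017 Y70.852 F4106
G1 X71.782 Y78.992 F4106
M5
G00 X6.761 Y79.193
M3 S283
G1 X71.180 Y79.193 F4106
G1 X71.180 Y61.521 F4106
G1 X6.761 Y61.521 F4106
G1 X6.761 Y79.193 F4106
M5
G00 X0.000 Y0.000

viewBox `0 0 279.822 133.274` with mm width/height → 1 unit = 1 mm. Flip: y_m = 133.274 − y_svg.

**Shape 1** — `<circle>` circle, stroke `#ff00ff` → engrave (S283, F4106). Machine vertices: (134.381,112.682) → (132.138,119.584) → (126.267,123.850) → (119.009,123.850) → (113.138,119.584) → (110.895,112.682) → (113.138,105.780) → (119.009,101.514) → (126.267,101.514) → (132.138,105.780) → (134.381,112.682). Closed: final G1 returns to the first vertex.

**Shape 2** — `<path>` cubic bezier, stroke `#ff00ff` → engrave (S283, F4106). Control points (SVG): P0=(13.235,74.248), P1=(-1.846,56.005), P2=(45.145,74.632), P3=(71.782,54.282); sampled at t=k/5. Machine vertices: (13.235,59.026) → (10.976,66.154) → (19.657,68.074) → (35.323,68.427) → (54.017,70.852) → (71.782,78.992). Open path.

**Shape 3** — `<rect>` rectangle, stroke `#ff00ff` → engrave (S283, F4106). Machine vertices: (6.761,79.193) → (71.180,79.193) → (71.180,61.521) → (6.761,61.521) → (6.761,79.193). Closed: final G1 returns to the first vertex.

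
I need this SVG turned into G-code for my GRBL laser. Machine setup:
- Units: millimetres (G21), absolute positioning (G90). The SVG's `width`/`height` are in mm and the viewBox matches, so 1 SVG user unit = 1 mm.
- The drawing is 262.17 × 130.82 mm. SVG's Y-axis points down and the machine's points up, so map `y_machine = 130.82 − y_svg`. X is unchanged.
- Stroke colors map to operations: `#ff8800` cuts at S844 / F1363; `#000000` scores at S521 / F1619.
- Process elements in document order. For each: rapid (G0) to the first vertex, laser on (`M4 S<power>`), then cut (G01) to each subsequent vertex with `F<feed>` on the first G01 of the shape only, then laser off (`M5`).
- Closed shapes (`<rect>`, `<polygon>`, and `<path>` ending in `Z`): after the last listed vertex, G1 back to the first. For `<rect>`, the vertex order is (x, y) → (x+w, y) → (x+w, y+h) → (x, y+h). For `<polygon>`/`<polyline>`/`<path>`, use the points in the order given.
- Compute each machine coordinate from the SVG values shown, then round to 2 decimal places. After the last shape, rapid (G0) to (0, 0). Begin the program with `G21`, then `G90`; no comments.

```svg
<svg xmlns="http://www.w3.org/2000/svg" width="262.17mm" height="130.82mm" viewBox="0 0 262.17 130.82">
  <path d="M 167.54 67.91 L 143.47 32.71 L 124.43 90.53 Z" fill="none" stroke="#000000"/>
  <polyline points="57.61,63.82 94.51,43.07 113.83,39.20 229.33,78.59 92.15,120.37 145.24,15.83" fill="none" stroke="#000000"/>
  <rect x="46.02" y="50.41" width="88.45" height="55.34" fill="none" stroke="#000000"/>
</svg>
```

G21
G90
G0 X167.54 Y62.91
M4 S521
G01 X143.47 Y98.11 F1619
G01 X124.43 Y40.29
G01 X167.54 Y62.91
M5
G0 X57.61 Y67.00
M4 S521
G01 X94.51 Y87.75 F1619
G01 X113.83 Y91.62
G01 X229.33 Y52.23
G01 X92.15 Y10.45
G01 X145.24 Y114.99
M5
G0 X46.02 Y80.41
M4 S521
G01 X134.47 Y80.41 F1619
G01 X134.47 Y25.07
G01 X46.02 Y25.07
G01 X46.02 Y80.41
M5
G0 X0.00 Y0.00

1 u = 1 mm; y_m = 130.82 − y.

[1] `<path>` closed polygon, #000000→score S521 F1619: (167.54,62.91) → (143.47,98.11) → (124.43,40.29) → (167.54,62.91) (closed)

[2] `<polyline>` open polyline, #000000→score S521 F1619: (57.61,67.00) → (94.51,87.75) → (113.83,91.62) → (229.33,52.23) → (92.15,10.45) → (145.24,114.99)

[3] `<rect>` rectangle, #000000→score S521 F1619: (46.02,80.41) → (134.47,80.41) → (134.47,25.07) → (46.02,25.07) → (46.02,80.41) (closed)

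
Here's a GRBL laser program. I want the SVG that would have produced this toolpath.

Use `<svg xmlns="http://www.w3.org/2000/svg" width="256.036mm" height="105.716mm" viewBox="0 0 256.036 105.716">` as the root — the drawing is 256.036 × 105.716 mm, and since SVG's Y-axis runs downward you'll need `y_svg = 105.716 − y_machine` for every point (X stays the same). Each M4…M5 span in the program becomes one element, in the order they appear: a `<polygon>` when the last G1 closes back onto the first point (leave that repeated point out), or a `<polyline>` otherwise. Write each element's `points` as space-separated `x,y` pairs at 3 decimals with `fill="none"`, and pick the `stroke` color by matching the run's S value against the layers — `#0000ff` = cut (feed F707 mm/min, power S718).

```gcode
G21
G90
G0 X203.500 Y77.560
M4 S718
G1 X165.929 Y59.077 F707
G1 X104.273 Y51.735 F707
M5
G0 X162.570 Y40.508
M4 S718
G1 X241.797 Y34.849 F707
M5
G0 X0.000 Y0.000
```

Machine Y-up, SVG Y-down with viewBox height 105.716, so y_svg = 105.716 − y_machine; X carries over. Every run uses S718, so all elements get stroke `#0000ff` (cut).

Run 1: The run is open, so emit a `<polyline>` with points (Y-flipped): 203.500,28.156 165.929,46.639 104.273,53.981.

Run 2: The run is open, so emit a `<polyline>` with points (Y-flipped): 162.570,65.208 241.797,70.867.

<svg xmlns="http://www.w3.org/2000/svg" width="256.036mm" height="105.716mm" viewBox="0 0 256.036 105.716">
  <polyline points="203.500,28.156 165.929,46.639 104.273,53.981" fill="none" stroke="#0000ff"/>
  <polyline points="162.570,65.208 241.797,70.867" fill="none" stroke="#0000ff"/>
</svg>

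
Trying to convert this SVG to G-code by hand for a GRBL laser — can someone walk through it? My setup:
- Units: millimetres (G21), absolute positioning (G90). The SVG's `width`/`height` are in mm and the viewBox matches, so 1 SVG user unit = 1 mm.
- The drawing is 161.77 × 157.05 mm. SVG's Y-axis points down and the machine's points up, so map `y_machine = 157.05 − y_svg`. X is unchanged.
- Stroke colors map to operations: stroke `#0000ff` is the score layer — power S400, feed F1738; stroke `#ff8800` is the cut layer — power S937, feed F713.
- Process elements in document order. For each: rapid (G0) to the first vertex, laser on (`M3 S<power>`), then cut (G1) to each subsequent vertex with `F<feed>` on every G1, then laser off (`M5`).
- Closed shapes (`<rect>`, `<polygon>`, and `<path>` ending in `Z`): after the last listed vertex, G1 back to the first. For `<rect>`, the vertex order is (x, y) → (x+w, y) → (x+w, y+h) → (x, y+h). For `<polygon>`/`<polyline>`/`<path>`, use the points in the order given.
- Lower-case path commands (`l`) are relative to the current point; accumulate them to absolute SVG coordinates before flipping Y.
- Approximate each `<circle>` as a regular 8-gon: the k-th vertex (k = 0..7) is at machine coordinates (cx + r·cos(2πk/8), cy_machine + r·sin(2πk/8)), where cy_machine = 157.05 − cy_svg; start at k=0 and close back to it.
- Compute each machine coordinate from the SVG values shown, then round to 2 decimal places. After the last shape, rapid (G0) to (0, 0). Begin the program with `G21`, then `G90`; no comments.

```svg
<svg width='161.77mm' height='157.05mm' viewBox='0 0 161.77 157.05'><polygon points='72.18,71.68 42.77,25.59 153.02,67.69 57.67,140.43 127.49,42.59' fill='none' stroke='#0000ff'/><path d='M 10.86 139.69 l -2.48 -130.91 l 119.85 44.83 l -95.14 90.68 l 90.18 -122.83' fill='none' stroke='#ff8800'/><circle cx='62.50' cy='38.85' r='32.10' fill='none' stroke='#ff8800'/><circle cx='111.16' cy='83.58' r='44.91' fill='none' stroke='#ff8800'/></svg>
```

G21
G90
G0 X72.18 Y85.37
M3 S400
G1 X42.77 Y131.46 F1738
G1 X153.02 Y89.36 F1738
G1 X57.67 Y16.62 F1738
G1 X127.49 Y114.46 F1738
G1 X72.18 Y85.37 F1738
M5
G0 X10.86 Y17.36
M3 S937
G1 X8.38 Y148.27 F713
G1 X128.23 Y103.44 F713
G1 X33.09 Y12.76 F713
G1 X123.27 Y135.59 F713
M5
G0 X94.60 Y118.20
M3 S937
G1 X85.20 Y140.90 F713
G1 X62.50 Y150.30 F713
G1 X39.80 Y140.90 F713
G1 X30.40 Y118.20 F713
G1 X39.80 Y95.50 F713
G1 X62.50 Y86.10 F713
G1 X85.20 Y95.50 F713
G1 X94.60 Y118.20 F713
M5
G0 X156.07 Y73.47
M3 S937
G1 X142.92 Y105.23 F713
G1 X111.16 Y118.38 F713
G1 X79.40 Y105.23 F713
G1 X66.25 Y73.47 F713
G1 X79.40 Y41.71 F713
G1 X111.16 Y28.56 F713
G1 X142.92 Y41.71 F713
G1 X156.07 Y73.47 F713
M5
G0 X0.00 Y0.00

1 u = 1 mm; y_m = 157.05 − y.

[1] `<polygon>` closed polygon, #0000ff→score S400 F1738: (72.18,85.37) → (42.77,131.46) → (153.02,89.36) → (57.67,16.62) → (127.49,114.46) → (72.18,85.37) (closed)

[2] `<path>` open polyline, #ff8800→cut S937 F713: (10.86,17.36) → (8.38,148.27) → (128.23,103.44) → (33.09,12.76) → (123.27,135.59)

[3] `<circle>` circle, #ff8800→cut S937 F713: (94.60,118.20) → (85.20,140.90) → (62.50,150.30) → (39.80,140.90) → (30.40,118.20) → (39.80,95.50) → (62.50,86.10) → (85.20,95.50) → (94.60,118.20) (closed)

[4] `<circle>` circle, #ff8800→cut S937 F713: (156.07,73.47) → (142.92,105.23) → (111.16,118.38) → (79.40,105.23) → (66.25,73.47) → (79.40,41.71) → (111.16,28.56) → (142.92,41.71) → (156.07,73.47) (closed)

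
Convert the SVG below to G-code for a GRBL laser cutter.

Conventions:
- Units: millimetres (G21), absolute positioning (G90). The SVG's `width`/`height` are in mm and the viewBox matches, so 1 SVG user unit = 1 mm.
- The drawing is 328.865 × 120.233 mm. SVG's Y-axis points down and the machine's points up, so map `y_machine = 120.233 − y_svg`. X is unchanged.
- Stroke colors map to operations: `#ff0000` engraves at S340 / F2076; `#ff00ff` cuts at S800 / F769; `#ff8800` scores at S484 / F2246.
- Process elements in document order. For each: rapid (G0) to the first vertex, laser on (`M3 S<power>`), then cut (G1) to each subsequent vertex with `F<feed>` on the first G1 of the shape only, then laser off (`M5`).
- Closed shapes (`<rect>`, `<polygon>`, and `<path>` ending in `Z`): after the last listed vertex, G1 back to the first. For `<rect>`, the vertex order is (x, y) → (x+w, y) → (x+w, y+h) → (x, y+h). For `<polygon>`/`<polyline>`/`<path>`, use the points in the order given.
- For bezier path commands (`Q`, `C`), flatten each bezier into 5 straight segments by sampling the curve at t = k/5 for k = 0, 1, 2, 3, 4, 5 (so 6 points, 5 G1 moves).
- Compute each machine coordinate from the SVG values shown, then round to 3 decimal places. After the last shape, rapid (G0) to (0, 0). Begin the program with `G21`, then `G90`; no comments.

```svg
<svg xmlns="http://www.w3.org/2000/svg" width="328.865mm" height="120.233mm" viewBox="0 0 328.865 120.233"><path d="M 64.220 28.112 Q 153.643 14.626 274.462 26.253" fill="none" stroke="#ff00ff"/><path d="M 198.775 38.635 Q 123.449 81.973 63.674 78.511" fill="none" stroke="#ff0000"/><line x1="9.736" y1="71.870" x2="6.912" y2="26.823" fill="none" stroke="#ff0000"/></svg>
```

G21
G90
G0 X64.220 Y92.121
M3 S800
G1 X101.245 Y96.511 F769
G1 X140.782 Y98.892
G1 X182.830 Y99.264
G1 X227.390 Y97.626
G1 X274.462 Y93.980
M5
G0 X198.775 Y81.598
M3 S340
G1 X169.267 Y66.135 F2076
G1 X141.002 Y54.416
G1 X113.982 Y46.440
G1 X88.206 Y42.209
G1 X63.674 Y41.722
M5
G0 X9.736 Y48.363
M3 S340
G1 X6.912 Y93.410 F2076
M5
G0 X0.000 Y0.000

Since the viewBox matches the mm dimensions, user units are millimetres directly. The only transform is the Y-flip y_m = 120.233 − y_svg.

Shape 1 is a quadratic bezier drawn with `<path>`. Its stroke #ff00ff means cut at S800, F769. After flipping Y the toolpath is (64.220,92.121) → (101.245,96.511) → (140.782,98.892) → (182.830,99.264) → (227.390,97.626) → (274.462,93.980).

Shape 2 is a quadratic bezier drawn with `<path>`. Its stroke #ff0000 means engrave at S340, F2076. After flipping Y the toolpath is (198.775,81.598) → (169.267,66.135) → (141.002,54.416) → (113.982,46.440) → (88.206,42.209) → (63.674,41.722).

Shape 3 is a line segment drawn with `<line>`. Its stroke #ff0000 means engrave at S340, F2076. After flipping Y the toolpath is (9.736,48.363) → (6.912,93.410).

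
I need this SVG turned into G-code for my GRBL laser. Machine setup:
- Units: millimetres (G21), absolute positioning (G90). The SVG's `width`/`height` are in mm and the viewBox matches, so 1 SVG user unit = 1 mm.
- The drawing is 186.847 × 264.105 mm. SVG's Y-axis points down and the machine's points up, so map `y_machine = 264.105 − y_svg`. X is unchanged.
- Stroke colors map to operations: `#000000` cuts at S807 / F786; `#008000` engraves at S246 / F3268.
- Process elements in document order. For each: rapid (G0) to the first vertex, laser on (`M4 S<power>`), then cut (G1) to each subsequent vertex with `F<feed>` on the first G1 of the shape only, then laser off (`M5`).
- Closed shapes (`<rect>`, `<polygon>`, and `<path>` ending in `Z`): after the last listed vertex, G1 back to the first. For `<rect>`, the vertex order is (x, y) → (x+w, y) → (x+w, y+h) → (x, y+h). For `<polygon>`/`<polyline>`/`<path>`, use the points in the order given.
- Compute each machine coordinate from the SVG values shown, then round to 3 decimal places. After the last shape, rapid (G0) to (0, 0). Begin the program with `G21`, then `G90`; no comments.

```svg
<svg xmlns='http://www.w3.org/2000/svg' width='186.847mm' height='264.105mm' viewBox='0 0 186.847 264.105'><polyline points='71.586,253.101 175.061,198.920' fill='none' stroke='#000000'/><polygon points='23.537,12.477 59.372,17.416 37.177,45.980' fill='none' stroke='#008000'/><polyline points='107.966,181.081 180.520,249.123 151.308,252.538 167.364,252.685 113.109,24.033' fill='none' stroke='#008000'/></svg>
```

1 u = 1 mm; y_m = 264.105 − y.

[1] `<polyline>` line segment, #000000→cut S807 F786: (71.586,11.004) → (175.061,65.185)

[2] `<polygon>` regular polygon, #008000→engrave S246 F3268: (23.537,251.628) → (59.372,246.689) → (37.177,218.125) → (23.537,251.628) (closed)

[3] `<polyline>` open polyline, #008000→engrave S246 F3268: (107.966,83.024) → (180.520,14.982) → (151.308,11.567) → (167.364,11.420) → (113.109,240.072)

G21
G90
G0 X71.586 Y11.004
M4 S807
G1 X175.061 Y65.185 F786
M5
G0 X23.537 Y251.628
M4 S246
G1 X59.372 Y246.689 F3268
G1 X37.177 Y218.125
G1 X23.537 Y251.628
M5
G0 X107.966 Y83.024
M4 S246
G1 X180.520 Y14.982 F3268
G1 X151.308 Y11.567
G1 X167.364 Y11.420
G1 X113.109 Y240.072
M5
G0 X0.000 Y0.000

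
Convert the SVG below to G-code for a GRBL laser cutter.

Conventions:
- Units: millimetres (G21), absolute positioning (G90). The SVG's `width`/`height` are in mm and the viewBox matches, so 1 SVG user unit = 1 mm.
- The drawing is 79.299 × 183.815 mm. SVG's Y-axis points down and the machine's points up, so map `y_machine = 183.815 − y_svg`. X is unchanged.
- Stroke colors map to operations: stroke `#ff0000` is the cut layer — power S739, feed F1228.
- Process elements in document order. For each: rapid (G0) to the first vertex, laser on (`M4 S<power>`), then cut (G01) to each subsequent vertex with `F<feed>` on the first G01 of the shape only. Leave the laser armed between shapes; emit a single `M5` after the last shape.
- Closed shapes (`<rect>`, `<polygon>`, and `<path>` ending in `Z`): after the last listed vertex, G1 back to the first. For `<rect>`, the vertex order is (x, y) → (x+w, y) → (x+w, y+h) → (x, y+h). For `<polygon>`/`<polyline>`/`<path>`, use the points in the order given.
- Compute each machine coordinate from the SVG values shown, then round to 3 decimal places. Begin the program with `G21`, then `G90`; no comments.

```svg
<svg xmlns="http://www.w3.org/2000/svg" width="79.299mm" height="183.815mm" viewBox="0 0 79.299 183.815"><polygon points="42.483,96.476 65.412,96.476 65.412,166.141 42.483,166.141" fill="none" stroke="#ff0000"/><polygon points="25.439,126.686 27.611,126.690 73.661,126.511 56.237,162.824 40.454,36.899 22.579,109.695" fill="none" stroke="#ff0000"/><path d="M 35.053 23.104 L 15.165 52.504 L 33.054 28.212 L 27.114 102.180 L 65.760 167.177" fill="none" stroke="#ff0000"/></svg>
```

viewBox `0 0 79.299 183.815` with mm width/height → 1 unit = 1 mm. Flip: y_m = 183.815 − y_svg.

**Shape 1** — `<polygon>` rectangle, stroke `#ff0000` → cut (S739, F1228). Machine vertices: (42.483,87.339) → (65.412,87.339) → (65.412,17.674) → (42.483,17.674) → (42.483,87.339). Closed: final G1 returns to the first vertex.

**Shape 2** — `<polygon>` closed polygon, stroke `#ff0000` → cut (S739, F1228). Machine vertices: (25.439,57.129) → (27.611,57.125) → (73.661,57.304) → (56.237,20.991) → (40.454,146.916) → (22.579,74.120) → (25.439,57.129). Closed: final G1 returns to the first vertex.

**Shape 3** — `<path>` open polyline, stroke `#ff0000` → cut (S739, F1228). Machine vertices: (35.053,160.711) → (15.165,131.311) → (33.054,155.603) → (27.114,81.635) → (65.760,16.638). Open path.

G21
G90
G0 X42.483 Y87.339
M4 S739
G01 X65.412 Y87.339 F1228
G01 X65.412 Y17.674
G01 X42.483 Y17.674
G01 X42.483 Y87.339
G0 X25.439 Y57.129
M4 S739
G01 X27.611 Y57.125 F1228
G01 X73.661 Y57.304
G01 X56.237 Y20.991
G01 X40.454 Y146.916
G01 X22.579 Y74.120
G01 X25.439 Y57.129
G0 X35.053 Y160.711
M4 S739
G01 X15.165 Y131.311 F1228
G01 X33.054 Y155.603
G01 X27.114 Y81.635
G01 X65.760 Y16.638
M5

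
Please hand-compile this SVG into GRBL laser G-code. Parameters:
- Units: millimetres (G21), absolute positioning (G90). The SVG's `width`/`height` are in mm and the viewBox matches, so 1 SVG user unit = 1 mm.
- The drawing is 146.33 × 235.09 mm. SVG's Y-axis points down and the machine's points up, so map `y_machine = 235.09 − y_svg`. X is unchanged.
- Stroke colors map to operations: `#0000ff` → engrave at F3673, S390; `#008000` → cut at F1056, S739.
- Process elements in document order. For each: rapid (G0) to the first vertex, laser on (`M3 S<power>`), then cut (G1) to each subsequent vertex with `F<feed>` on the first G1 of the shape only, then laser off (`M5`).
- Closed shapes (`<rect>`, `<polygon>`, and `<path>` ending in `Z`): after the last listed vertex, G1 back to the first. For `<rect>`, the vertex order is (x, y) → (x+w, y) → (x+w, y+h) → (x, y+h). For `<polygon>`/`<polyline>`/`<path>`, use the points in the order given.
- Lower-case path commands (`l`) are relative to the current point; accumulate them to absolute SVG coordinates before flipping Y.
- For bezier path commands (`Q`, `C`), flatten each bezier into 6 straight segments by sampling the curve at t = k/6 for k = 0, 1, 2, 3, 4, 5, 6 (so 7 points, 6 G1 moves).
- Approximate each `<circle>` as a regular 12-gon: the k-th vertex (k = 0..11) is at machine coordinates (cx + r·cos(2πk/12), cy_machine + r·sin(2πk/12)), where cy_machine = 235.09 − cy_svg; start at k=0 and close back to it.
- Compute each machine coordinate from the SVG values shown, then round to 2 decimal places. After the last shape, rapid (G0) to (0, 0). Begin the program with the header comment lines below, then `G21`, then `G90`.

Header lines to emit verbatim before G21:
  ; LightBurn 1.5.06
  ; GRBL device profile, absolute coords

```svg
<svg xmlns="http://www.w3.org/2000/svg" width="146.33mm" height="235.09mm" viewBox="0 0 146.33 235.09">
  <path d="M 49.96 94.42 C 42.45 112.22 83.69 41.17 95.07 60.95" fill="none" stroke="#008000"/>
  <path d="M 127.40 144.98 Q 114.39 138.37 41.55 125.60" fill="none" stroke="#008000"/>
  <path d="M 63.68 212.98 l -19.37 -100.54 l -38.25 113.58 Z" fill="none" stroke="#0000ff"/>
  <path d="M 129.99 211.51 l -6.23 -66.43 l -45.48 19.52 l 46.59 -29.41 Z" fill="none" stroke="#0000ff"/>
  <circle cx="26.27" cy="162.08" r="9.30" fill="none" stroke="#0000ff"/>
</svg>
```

1 u = 1 mm; y_m = 235.09 − y.

[1] `<path>` cubic bezier, #008000→cut S739 F1056: (49.96,140.67) → (49.90,138.34) → (55.79,145.83) → (65.43,158.15) → (76.65,170.30) → (87.26,177.29) → (95.07,174.14)

[2] `<path>` quadratic bezier, #008000→cut S739 F1056: (127.40,90.11) → (121.40,92.48) → (112.08,95.20) → (99.43,98.26) → (83.46,101.66) → (64.17,105.40) → (41.55,109.49)

[3] `<path>` closed polygon, #0000ff→engrave S390 F3673: (63.68,22.11) → (44.31,122.65) → (6.06,9.07) → (63.68,22.11) (closed)

[4] `<path>` closed polygon, #0000ff→engrave S390 F3673: (129.99,23.58) → (123.76,90.01) → (78.28,70.49) → (124.87,99.90) → (129.99,23.58) (closed)

[5] `<circle>` circle, #0000ff→engrave S390 F3673: (35.57,73.01) → (34.32,77.66) → (30.92,81.06) → (26.27,82.31) → (21.62,81.06) → (18.22,77.66) → (16.97,73.01) → (18.22,68.36) → (21.62,64.96) → (26.27,63.71) → (30.92,64.96) → (34.32,68.36) → (35.57,73.01) (closed)

; LightBurn 1.5.06
; GRBL device profile, absolute coords
G21
G90
G0 X49.96 Y140.67
M3 S739
G1 X49.90 Y138.34 F1056
G1 X55.79 Y145.83
G1 X65.43 Y158.15
G1 X76.65 Y170.30
G1 X87.26 Y177.29
G1 X95.07 Y174.14
M5
G0 X127.40 Y90.11
M3 S739
G1 X121.40 Y92.48 F1056
G1 X112.08 Y95.20
G1 X99.43 Y98.26
G1 X83.46 Y101.66
G1 X64.17 Y105.40
G1 X41.55 Y109.49
M5
G0 X63.68 Y22.11
M3 S390
G1 X44.31 Y122.65 F3673
G1 X6.06 Y9.07
G1 X63.68 Y22.11
M5
G0 X129.99 Y23.58
M3 S390
G1 X123.76 Y90.01 F3673
G1 X78.28 Y70.49
G1 X124.87 Y99.90
G1 X129.99 Y23.58
M5
G0 X35.57 Y73.01
M3 S390
G1 X34.32 Y77.66 F3673
G1 X30.92 Y81.06
G1 X26.27 Y82.31
G1 X21.62 Y81.06
G1 X18.22 Y77.66
G1 X16.97 Y73.01
G1 X18.22 Y68.36
G1 X21.62 Y64.96
G1 X26.27 Y63.71
G1 X30.92 Y64.96
G1 X34.32 Y68.36
G1 X35.57 Y73.01
M5
G0 X0.00 Y0.00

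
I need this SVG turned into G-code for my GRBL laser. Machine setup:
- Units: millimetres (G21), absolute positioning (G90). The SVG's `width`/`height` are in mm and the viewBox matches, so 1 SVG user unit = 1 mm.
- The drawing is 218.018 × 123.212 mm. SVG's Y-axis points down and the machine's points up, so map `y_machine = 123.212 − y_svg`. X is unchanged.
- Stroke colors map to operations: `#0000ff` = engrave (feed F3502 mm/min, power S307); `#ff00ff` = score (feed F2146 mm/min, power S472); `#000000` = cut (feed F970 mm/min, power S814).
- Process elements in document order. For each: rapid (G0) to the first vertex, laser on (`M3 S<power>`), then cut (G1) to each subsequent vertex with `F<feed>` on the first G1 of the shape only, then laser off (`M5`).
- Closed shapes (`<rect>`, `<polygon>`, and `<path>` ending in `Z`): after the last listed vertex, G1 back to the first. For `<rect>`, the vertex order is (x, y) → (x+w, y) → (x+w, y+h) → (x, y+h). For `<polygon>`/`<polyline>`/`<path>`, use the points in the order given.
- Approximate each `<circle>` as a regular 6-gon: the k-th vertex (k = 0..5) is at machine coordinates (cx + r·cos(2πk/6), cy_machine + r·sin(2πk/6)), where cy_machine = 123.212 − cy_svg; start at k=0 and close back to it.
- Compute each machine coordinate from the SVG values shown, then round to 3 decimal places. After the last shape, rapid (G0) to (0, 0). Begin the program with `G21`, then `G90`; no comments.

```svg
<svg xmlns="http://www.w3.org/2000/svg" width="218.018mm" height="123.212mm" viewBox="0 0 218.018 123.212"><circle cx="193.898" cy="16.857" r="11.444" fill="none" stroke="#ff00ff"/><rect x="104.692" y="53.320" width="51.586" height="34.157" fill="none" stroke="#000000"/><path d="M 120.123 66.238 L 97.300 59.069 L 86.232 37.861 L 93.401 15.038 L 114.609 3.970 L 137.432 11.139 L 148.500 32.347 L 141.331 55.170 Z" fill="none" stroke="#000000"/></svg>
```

G21
G90
G0 X205.342 Y106.355
M3 S472
G1 X199.620 Y116.266 F2146
G1 X188.176 Y116.266
G1 X182.454 Y106.355
G1 X188.176 Y96.444
G1 X199.620 Y96.444
G1 X205.342 Y106.355
M5
G0 X104.692 Y69.892
M3 S814
G1 X156.278 Y69.892 F970
G1 X156.278 Y35.735
G1 X104.692 Y35.735
G1 X104.692 Y69.892
M5
G0 X120.123 Y56.974
M3 S814
G1 X97.300 Y64.143 F970
G1 X86.232 Y85.351
G1 X93.401 Y108.174
G1 X114.609 Y119.242
G1 X137.432 Y112.073
G1 X148.500 Y90.865
G1 X141.331 Y68.042
G1 X120.123 Y56.974
M5
G0 X0.000 Y0.000

1 u = 1 mm; y_m = 123.212 − y.

[1] `<circle>` circle, #ff00ff→score S472 F2146: (205.342,106.355) → (199.620,116.266) → (188.176,116.266) → (182.454,106.355) → (188.176,96.444) → (199.620,96.444) → (205.342,106.355) (closed)

[2] `<rect>` rectangle, #000000→cut S814 F970: (104.692,69.892) → (156.278,69.892) → (156.278,35.735) → (104.692,35.735) → (104.692,69.892) (closed)

[3] `<path>` regular polygon, #000000→cut S814 F970: (120.123,56.974) → (97.300,64.143) → (86.232,85.351) → (93.401,108.174) → (114.609,119.242) → (137.432,112.073) → (148.500,90.865) → (141.331,68.042) → (120.123,56.974) (closed)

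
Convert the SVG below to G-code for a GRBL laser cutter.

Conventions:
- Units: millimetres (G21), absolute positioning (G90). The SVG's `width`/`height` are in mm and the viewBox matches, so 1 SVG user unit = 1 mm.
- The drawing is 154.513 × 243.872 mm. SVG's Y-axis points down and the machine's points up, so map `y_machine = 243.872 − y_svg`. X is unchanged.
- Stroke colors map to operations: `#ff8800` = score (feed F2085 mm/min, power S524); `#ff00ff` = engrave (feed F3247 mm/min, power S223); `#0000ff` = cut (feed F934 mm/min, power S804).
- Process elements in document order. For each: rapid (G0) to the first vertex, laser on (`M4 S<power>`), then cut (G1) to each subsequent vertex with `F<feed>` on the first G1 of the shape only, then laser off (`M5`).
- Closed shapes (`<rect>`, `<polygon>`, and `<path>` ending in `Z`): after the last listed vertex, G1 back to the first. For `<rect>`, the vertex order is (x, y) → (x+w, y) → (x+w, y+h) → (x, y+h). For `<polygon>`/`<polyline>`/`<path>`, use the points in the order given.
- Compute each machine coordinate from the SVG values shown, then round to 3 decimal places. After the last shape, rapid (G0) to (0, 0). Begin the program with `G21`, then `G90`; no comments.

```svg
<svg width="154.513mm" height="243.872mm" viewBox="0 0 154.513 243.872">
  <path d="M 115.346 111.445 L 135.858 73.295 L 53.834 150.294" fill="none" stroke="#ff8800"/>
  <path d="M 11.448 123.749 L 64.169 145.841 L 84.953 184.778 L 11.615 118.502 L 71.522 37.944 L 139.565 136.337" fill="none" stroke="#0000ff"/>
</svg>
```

1 u = 1 mm; y_m = 243.872 − y.

[1] `<path>` open polyline, #ff8800→score S524 F2085: (115.346,132.427) → (135.858,170.577) → (53.834,93.578)

[2] `<path>` open polyline, #0000ff→cut S804 F934: (11.448,120.123) → (64.169,98.031) → (84.953,59.094) → (11.615,125.370) → (71.522,205.928) → (139.565,107.535)

G21
G90
G0 X115.346 Y132.427
M4 S524
G1 X135.858 Y170.577 F2085
G1 X53.834 Y93.578
M5
G0 X11.448 Y120.123
M4 S804
G1 X64.169 Y98.031 F934
G1 X84.953 Y59.094
G1 X11.615 Y125.370
G1 X71.522 Y205.928
G1 X139.565 Y107.535
M5
G0 X0.000 Y0.000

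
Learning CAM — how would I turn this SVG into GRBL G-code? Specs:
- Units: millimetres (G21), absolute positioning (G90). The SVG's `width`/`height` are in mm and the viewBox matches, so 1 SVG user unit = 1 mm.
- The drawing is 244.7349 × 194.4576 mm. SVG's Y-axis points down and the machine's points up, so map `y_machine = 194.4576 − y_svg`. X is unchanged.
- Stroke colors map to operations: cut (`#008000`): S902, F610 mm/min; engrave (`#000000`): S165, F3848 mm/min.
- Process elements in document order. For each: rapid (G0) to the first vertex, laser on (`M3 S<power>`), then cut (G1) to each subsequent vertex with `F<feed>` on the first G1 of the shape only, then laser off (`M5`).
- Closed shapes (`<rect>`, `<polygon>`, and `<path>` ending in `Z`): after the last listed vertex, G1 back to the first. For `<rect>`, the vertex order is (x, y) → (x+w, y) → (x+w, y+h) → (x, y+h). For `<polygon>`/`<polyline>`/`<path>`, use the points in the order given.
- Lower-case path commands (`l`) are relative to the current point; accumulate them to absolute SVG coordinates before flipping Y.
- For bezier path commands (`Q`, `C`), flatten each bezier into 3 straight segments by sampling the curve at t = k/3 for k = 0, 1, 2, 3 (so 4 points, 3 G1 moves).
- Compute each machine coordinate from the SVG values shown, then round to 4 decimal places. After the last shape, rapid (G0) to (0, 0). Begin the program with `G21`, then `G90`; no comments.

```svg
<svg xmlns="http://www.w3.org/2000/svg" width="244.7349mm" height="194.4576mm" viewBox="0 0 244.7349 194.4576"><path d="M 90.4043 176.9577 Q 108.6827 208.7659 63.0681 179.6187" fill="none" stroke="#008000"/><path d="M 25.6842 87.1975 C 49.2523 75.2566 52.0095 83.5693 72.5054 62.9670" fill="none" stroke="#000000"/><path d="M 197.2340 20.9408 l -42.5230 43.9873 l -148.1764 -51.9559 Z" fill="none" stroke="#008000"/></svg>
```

viewBox `0 0 244.7349 194.4576` with mm width/height → 1 unit = 1 mm. Flip: y_m = 194.4576 − y_svg.

**Shape 1** — `<path>` quadratic bezier, stroke `#008000` → cut (S902, F610). Control points (SVG): P0=(90.4043,176.9577), P1=(108.6827,208.7659), P2=(63.0681,179.6187); sampled at t=k/3. Machine vertices: (90.4043,17.4999) → (95.4907,3.0673) → (86.3786,2.1803) → (63.0681,14.8389). Open path.

**Shape 2** — `<path>` cubic bezier, stroke `#000000` → engrave (S165, F3848). Control points (SVG): P0=(25.6842,87.1975), P1=(49.2523,75.2566), P2=(52.0095,83.5693), P3=(72.5054,62.9670); sampled at t=k/3. Machine vertices: (25.6842,107.2601) → (43.7431,114.2709) → (56.4946,118.7056) → (72.5054,131.4906). Open path.

**Shape 3** — `<path>` closed polygon, stroke `#008000` → cut (S902, F610). Machine vertices: (197.2340,173.5168) → (154.7110,129.5295) → (6.5346,181.4854) → (197.2340,173.5168). Closed: final G1 returns to the first vertex.

G21
G90
G0 X90.4043 Y17.4999
M3 S902
G1 X95.4907 Y3.0673 F610
G1 X86.3786 Y2.1803
G1 X63.0681 Y14.8389
M5
G0 X25.6842 Y107.2601
M3 S165
G1 X43.7431 Y114.2709 F3848
G1 X56.4946 Y118.7056
G1 X72.5054 Y131.4906
M5
G0 X197.2340 Y173.5168
M3 S902
G1 X154.7110 Y129.5295 F610
G1 X6.5346 Y181.4854
G1 X197.2340 Y173.5168
M5
G0 X0.0000 Y0.0000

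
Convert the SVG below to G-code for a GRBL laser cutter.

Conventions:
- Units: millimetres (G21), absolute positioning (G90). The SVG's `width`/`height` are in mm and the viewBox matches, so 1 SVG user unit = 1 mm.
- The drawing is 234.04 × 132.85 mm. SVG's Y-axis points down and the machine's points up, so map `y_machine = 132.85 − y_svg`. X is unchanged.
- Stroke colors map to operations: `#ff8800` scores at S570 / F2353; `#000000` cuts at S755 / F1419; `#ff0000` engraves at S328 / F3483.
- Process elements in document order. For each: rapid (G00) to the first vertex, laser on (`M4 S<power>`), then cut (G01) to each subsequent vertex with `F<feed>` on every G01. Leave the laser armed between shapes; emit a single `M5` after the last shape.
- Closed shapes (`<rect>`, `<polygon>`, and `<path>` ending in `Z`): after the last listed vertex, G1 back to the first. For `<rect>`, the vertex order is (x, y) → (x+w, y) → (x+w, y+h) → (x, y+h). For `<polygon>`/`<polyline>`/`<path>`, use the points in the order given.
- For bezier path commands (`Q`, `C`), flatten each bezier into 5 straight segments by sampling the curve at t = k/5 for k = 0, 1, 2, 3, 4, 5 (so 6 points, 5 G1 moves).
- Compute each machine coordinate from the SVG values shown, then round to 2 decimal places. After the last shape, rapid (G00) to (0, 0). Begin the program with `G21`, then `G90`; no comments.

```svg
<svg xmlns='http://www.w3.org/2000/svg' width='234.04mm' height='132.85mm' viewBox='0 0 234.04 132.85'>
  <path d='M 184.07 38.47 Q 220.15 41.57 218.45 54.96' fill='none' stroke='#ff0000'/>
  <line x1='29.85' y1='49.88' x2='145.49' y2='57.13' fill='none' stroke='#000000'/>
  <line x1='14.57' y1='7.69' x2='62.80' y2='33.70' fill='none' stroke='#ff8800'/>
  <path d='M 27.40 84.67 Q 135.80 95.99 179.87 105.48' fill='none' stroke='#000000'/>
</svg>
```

G21
G90
G00 X184.07 Y94.38
M4 S328
G01 X196.99 Y92.73 F3483
G01 X206.89 Y90.25 F3483
G01 X213.77 Y86.96 F3483
G01 X217.62 Y82.83 F3483
G01 X218.45 Y77.89 F3483
G00 X29.85 Y82.97
M4 S755
G01 X145.49 Y75.72 F1419
G00 X14.57 Y125.16
M4 S570
G01 X62.80 Y99.15 F2353
G00 X27.40 Y48.18
M4 S755
G01 X68.19 Y43.73 F1419
G01 X103.83 Y39.42 F1419
G01 X134.32 Y35.25 F1419
G01 X159.67 Y31.24 F1419
G01 X179.87 Y27.37 F1419
M5
G00 X0.00 Y0.00

1 u = 1 mm; y_m = 132.85 − y.

[1] `<path>` quadratic bezier, #ff0000→engrave S328 F3483: (184.07,94.38) → (196.99,92.73) → (206.89,90.25) → (213.77,86.96) → (217.62,82.83) → (218.45,77.89)

[2] `<line>` line segment, #000000→cut S755 F1419: (29.85,82.97) → (145.49,75.72)

[3] `<line>` line segment, #ff8800→score S570 F2353: (14.57,125.16) → (62.80,99.15)

[4] `<path>` quadratic bezier, #000000→cut S755 F1419: (27.40,48.18) → (68.19,43.73) → (103.83,39.42) → (134.32,35.25) → (159.67,31.24) → (179.87,27.37)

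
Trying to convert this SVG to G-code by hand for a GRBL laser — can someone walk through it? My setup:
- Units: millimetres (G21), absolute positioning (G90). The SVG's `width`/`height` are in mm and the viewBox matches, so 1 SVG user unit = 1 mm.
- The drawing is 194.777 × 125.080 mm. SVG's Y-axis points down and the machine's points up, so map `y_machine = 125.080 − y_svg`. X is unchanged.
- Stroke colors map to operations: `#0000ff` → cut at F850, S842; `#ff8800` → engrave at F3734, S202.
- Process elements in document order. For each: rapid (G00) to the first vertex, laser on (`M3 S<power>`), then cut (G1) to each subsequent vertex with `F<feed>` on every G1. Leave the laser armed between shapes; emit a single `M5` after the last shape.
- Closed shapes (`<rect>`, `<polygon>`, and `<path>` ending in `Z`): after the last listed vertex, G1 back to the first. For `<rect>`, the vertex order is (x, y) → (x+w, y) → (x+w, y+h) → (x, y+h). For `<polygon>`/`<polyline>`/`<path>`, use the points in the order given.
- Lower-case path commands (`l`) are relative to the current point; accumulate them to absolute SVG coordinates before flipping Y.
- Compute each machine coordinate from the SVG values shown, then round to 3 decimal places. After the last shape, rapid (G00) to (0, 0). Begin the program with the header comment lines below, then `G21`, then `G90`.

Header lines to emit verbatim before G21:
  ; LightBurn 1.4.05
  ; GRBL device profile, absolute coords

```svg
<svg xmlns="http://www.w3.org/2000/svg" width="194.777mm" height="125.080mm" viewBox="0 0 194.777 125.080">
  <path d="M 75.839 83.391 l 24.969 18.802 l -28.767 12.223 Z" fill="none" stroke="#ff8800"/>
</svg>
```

Since the viewBox matches the mm dimensions, user units are millimetres directly. The only transform is the Y-flip y_m = 125.080 − y_svg.

Shape 1 is a regular polygon drawn with `<path>`. Its stroke #ff8800 means engrave at S202, F3734. After flipping Y the toolpath is (75.839,41.689) → (100.808,22.887) → (72.041,10.664) → (75.839,41.689), returning to the start.

; LightBurn 1.4.05
; GRBL device profile, absolute coords
G21
G90
G00 X75.839 Y41.689
M3 S202
G1 X100.808 Y22.887 F3734
G1 X72.041 Y10.664 F3734
G1 X75.839 Y41.689 F3734
M5
G00 X0.000 Y0.000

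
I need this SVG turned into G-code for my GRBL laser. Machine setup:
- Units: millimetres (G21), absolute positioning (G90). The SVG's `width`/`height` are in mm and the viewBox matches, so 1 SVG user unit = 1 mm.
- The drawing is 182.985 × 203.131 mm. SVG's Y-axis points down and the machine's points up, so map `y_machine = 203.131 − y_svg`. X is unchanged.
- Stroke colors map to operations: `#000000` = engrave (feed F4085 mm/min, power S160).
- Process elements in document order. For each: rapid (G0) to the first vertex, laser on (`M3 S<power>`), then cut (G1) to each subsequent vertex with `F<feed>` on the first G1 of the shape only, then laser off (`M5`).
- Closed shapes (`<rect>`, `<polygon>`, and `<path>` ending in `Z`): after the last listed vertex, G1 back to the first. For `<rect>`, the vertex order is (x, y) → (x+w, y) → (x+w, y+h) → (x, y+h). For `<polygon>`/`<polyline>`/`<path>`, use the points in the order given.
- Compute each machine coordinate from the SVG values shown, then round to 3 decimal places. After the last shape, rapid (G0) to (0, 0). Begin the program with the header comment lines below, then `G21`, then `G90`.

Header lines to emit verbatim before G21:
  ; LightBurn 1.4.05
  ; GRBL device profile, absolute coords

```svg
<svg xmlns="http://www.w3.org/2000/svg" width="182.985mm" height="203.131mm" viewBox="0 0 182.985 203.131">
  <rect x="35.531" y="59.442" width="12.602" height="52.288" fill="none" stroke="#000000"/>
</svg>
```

; LightBurn 1.4.05
; GRBL device profile, absolute coords
G21
G90
G0 X35.531 Y143.689
M3 S160
G1 X48.133 Y143.689 F4085
G1 X48.133 Y91.401
G1 X35.531 Y91.401
G1 X35.531 Y143.689
M5
G0 X0.000 Y0.000

Since the viewBox matches the mm dimensions, user units are millimetres directly. The only transform is the Y-flip y_m = 203.131 − y_svg.

Shape 1 is a rectangle drawn with `<rect>`. Its stroke #000000 means engrave at S160, F4085. After flipping Y the toolpath is (35.531,143.689) → (48.133,143.689) → (48.133,91.401) → (35.531,91.401) → (35.531,143.689), returning to the start.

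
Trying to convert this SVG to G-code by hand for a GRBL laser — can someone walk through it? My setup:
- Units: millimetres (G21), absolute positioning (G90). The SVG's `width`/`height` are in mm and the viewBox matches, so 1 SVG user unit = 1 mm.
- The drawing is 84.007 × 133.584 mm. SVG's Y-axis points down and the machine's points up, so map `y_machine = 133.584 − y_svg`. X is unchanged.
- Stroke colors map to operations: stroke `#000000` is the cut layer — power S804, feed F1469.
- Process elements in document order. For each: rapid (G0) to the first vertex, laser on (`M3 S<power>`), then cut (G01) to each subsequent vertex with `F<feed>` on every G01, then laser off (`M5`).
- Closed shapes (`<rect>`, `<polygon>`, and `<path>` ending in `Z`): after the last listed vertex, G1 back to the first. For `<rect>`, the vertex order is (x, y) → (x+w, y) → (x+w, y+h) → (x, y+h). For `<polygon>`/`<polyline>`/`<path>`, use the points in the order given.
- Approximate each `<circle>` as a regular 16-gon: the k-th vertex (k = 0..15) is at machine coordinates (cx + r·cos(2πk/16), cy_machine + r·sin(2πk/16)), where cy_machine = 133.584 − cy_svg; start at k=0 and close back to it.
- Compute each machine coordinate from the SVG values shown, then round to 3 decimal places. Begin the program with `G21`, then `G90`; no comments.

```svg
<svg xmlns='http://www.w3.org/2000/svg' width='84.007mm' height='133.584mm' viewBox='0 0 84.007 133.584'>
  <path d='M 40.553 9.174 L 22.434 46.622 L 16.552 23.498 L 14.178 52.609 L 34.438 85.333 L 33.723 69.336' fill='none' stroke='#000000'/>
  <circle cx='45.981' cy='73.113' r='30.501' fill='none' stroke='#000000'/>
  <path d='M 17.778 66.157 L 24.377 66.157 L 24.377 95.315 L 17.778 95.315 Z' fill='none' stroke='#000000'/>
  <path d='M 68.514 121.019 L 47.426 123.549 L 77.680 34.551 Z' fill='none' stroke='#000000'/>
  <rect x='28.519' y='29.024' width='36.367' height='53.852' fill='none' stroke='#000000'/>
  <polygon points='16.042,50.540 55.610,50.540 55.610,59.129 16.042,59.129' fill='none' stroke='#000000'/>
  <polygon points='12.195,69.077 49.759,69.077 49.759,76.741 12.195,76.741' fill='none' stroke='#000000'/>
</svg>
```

Since the viewBox matches the mm dimensions, user units are millimetres directly. The only transform is the Y-flip y_m = 133.584 − y_svg.

Shape 1 is a open polyline drawn with `<path>`. Its stroke #000000 means cut at S804, F1469. After flipping Y the toolpath is (40.553,124.410) → (22.434,86.962) → (16.552,110.086) → (14.178,80.975) → (34.438,48.251) → (33.723,64.248).

Shape 2 is a circle drawn with `<circle>`. Its stroke #000000 means cut at S804, F1469. After flipping Y the toolpath is (76.482,60.471) → (74.160,72.143) → (67.548,82.038) → (57.653,88.650) → (45.981,90.972) → (34.309,88.650) → (24.414,82.038) → (17.802,72.143) → (15.480,60.471) → (17.802,48.799) → (24.414,38.904) → (34.309,32.292) → (45.981,29.970) → (57.653,32.292) → (67.548,38.904) → (74.160,48.799) → (76.482,60.471), returning to the start.

Shape 3 is a rectangle drawn with `<path>`. Its stroke #000000 means cut at S804, F1469. After flipping Y the toolpath is (17.778,67.427) → (24.377,67.427) → (24.377,38.269) → (17.778,38.269) → (17.778,67.427), returning to the start.

Shape 4 is a closed polygon drawn with `<path>`. Its stroke #000000 means cut at S804, F1469. After flipping Y the toolpath is (68.514,12.565) → (47.426,10.035) → (77.680,99.033) → (68.514,12.565), returning to the start.

Shape 5 is a rectangle drawn with `<rect>`. Its stroke #000000 means cut at S804, F1469. After flipping Y the toolpath is (28.519,104.560) → (64.886,104.560) → (64.886,50.708) → (28.519,50.708) → (28.519,104.560), returning to the start.

Shape 6 is a rectangle drawn with `<polygon>`. Its stroke #000000 means cut at S804, F1469. After flipping Y the toolpath is (16.042,83.044) → (55.610,83.044) → (55.610,74.455) → (16.042,74.455) → (16.042,83.044), returning to the start.

Shape 7 is a rectangle drawn with `<polygon>`. Its stroke #000000 means cut at S804, F1469. After flipping Y the toolpath is (12.195,64.507) → (49.759,64.507) → (49.759,56.843) → (12.195,56.843) → (12.195,64.507), returning to the start.

G21
G90
G0 X40.553 Y124.410
M3 S804
G01 X22.434 Y86.962 F1469
G01 X16.552 Y110.086 F1469
G01 X14.178 Y80.975 F1469
G01 X34.438 Y48.251 F1469
G01 X33.723 Y64.248 F1469
M5
G0 X76.482 Y60.471
M3 S804
G01 X74.160 Y72.143 F1469
G01 X67.548 Y82.038 F1469
G01 X57.653 Y88.650 F1469
G01 X45.981 Y90.972 F1469
G01 X34.309 Y88.650 F1469
G01 X24.414 Y82.038 F1469
G01 X17.802 Y72.143 F1469
G01 X15.480 Y60.471 F1469
G01 X17.802 Y48.799 F1469
G01 X24.414 Y38.904 F1469
G01 X34.309 Y32.292 F1469
G01 X45.981 Y29.970 F1469
G01 X57.653 Y32.292 F1469
G01 X67.548 Y38.904 F1469
G01 X74.160 Y48.799 F1469
G01 X76.482 Y60.471 F1469
M5
G0 X17.778 Y67.427
M3 S804
G01 X24.377 Y67.427 F1469
G01 X24.377 Y38.269 F1469
G01 X17.778 Y38.269 F1469
G01 X17.778 Y67.427 F1469
M5
G0 X68.514 Y12.565
M3 S804
G01 X47.426 Y10.035 F1469
G01 X77.680 Y99.033 F1469
G01 X68.514 Y12.565 F1469
M5
G0 X28.519 Y104.560
M3 S804
G01 X64.886 Y104.560 F1469
G01 X64.886 Y50.708 F1469
G01 X28.519 Y50.708 F1469
G01 X28.519 Y104.560 F1469
M5
G0 X16.042 Y83.044
M3 S804
G01 X55.610 Y83.044 F1469
G01 X55.610 Y74.455 F1469
G01 X16.042 Y74.455 F1469
G01 X16.042 Y83.044 F1469
M5
G0 X12.195 Y64.507
M3 S804
G01 X49.759 Y64.507 F1469
G01 X49.759 Y56.843 F1469
G01 X12.195 Y56.843 F1469
G01 X12.195 Y64.507 F1469
M5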